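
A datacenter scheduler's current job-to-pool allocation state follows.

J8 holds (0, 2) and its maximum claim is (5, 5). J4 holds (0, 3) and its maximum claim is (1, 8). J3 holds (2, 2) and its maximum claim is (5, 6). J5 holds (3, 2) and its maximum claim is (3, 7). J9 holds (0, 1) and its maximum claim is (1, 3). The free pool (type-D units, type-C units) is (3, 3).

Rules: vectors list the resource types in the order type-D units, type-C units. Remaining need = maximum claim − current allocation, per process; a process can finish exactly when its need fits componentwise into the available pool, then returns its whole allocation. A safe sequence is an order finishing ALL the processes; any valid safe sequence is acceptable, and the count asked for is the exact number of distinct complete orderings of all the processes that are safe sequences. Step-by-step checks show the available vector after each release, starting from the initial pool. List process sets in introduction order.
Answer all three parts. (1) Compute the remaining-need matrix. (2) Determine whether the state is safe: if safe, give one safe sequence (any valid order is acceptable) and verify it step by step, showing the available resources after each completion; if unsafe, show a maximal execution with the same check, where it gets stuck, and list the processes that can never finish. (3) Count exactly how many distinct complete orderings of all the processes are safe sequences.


(1) Need matrix, components ordered type-D units, type-C units:
  J8: (5, 3)
  J4: (1, 5)
  J3: (3, 4)
  J5: (0, 5)
  J9: (1, 2)
(2) SAFE, for example via the order J9, J3, J8, J5, J4.
Key observation: the order's first zero-slack moment is J3 ((3, 4) needed, (3, 4) free — a requested resource with nothing to spare).
Walking it through:
  pool = (3, 3)
  J9: need (1, 2) fits (3, 3); releases (0, 1), pool now (3, 4)
  J3: need (3, 4) fits (3, 4); releases (2, 2), pool now (5, 6)
  J8: need (5, 3) fits (5, 6); releases (0, 2), pool now (5, 8)
  J5: need (0, 5) fits (5, 8); releases (3, 2), pool now (8, 10)
  J4: need (1, 5) fits (8, 10); releases (0, 3), pool now (8, 13)
(3) Exactly 6 of the possible complete orderings are safe sequences.


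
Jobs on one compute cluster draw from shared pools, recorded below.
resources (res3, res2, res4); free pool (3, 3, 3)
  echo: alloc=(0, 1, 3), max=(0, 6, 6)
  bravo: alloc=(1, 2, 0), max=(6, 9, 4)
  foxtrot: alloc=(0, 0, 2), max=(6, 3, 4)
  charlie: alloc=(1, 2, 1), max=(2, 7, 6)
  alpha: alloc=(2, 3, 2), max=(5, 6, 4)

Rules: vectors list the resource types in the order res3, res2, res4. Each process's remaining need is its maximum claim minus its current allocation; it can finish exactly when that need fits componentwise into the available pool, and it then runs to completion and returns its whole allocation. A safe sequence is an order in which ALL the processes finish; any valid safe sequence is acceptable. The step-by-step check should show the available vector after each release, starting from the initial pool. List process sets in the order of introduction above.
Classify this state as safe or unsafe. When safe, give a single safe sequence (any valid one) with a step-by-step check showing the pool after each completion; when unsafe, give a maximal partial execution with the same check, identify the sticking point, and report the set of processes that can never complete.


SAFE, for example via the order alpha, echo, charlie, bravo, foxtrot.
Key observation: at alpha the run first touches a limit — (3, 3, 2) against (3, 3, 3), exact on a resource it actually requests.
Check, step by step:
  pool = (3, 3, 3)
  run alpha (needs (3, 3, 2), free (3, 3, 3)); after release of (2, 3, 2) the pool is (5, 6, 5)
  run echo (needs (0, 5, 3), free (5, 6, 5)); after release of (0, 1, 3) the pool is (5, 7, 8)
  run charlie (needs (1, 5, 5), free (5, 7, 8)); after release of (1, 2, 1) the pool is (6, 9, 9)
  run bravo (needs (5, 7, 4), free (6, 9, 9)); after release of (1, 2, 0) the pool is (7, 11, 9)
  run foxtrot (needs (6, 3, 2), free (7, 11, 9)); after release of (0, 0, 2) the pool is (7, 11, 11)


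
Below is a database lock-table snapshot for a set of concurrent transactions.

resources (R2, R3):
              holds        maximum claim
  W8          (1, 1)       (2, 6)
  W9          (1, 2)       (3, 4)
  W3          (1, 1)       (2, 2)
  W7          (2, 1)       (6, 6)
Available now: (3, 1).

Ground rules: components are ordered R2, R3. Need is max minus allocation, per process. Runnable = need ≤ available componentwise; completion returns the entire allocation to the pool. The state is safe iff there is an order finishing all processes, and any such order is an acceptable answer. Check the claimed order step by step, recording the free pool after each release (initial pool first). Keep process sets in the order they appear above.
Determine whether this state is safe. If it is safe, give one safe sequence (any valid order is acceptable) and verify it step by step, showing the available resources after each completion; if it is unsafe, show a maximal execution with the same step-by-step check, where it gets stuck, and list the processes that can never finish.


The state is UNSAFE.
Key observation: W3, W9 can finish, but then (5, 4) is all there is, and the blocked group's R3 demands exceed it.
A maximal execution: W3, W9 — then nothing else fits. Walking it through:
  pool = (3, 1)
  W3 needs (1, 1) <= (3, 1) -> finishes; pool += (1, 1) = (4, 2)
  W9 needs (2, 2) <= (4, 2) -> finishes; pool += (1, 2) = (5, 4)
  W8 still needs (1, 5) but only (5, 4) is free — short on R3
  W7 still needs (4, 5) but only (5, 4) is free — short on R3
Permanently blocked: W8 and W7.


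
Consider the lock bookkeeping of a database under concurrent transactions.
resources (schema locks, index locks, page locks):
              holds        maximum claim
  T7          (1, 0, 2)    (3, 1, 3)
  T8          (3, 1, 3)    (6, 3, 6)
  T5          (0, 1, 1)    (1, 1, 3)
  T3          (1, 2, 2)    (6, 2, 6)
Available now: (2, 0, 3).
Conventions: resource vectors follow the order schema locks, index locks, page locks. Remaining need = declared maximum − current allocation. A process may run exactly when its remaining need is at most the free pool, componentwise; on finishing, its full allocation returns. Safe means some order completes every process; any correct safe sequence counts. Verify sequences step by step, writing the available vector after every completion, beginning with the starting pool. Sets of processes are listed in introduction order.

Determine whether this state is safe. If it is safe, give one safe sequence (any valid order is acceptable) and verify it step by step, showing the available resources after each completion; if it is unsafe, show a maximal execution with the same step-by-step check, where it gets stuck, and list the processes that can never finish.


The state is UNSAFE.
Key observation: after T5, T7 the pool peaks at (3, 1, 6), and each blocked process is short somewhere: T8 on index locks; T3 on schema locks.
A maximal execution: T5, T7 — then nothing else fits. Check, step by step:
  pool = (2, 0, 3)
  T5: need (1, 0, 2) fits (2, 0, 3); releases (0, 1, 1), pool now (2, 1, 4)
  T7: need (2, 1, 1) fits (2, 1, 4); releases (1, 0, 2), pool now (3, 1, 6)
  T8 still needs (3, 2, 3) but only (3, 1, 6) is free — short on index locks
  T3 still needs (5, 0, 4) but only (3, 1, 6) is free — short on schema locks
Permanently blocked: T8 and T3.


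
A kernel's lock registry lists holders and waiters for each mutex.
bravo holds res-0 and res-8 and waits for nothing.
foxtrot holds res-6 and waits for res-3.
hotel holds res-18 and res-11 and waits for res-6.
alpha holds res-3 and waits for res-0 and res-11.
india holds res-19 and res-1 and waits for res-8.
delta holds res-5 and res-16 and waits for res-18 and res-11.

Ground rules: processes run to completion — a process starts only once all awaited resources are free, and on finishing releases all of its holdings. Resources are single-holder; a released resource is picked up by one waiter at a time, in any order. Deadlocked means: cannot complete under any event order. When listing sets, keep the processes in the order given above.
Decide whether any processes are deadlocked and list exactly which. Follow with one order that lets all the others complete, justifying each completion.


Deadlocked: foxtrot, hotel, alpha and delta.
Key observation: the cycle foxtrot -> alpha -> hotel -> foxtrot can never break — each member waits on the next; delta waits into the deadlock from upstream.
A valid finishing order for the others: bravo, india.
Check, step by step:
  bravo waits on nothing -> runs at once and releases res-0 and res-8
  india: everything it awaited (res-8) is free; runs, freeing res-19 and res-1


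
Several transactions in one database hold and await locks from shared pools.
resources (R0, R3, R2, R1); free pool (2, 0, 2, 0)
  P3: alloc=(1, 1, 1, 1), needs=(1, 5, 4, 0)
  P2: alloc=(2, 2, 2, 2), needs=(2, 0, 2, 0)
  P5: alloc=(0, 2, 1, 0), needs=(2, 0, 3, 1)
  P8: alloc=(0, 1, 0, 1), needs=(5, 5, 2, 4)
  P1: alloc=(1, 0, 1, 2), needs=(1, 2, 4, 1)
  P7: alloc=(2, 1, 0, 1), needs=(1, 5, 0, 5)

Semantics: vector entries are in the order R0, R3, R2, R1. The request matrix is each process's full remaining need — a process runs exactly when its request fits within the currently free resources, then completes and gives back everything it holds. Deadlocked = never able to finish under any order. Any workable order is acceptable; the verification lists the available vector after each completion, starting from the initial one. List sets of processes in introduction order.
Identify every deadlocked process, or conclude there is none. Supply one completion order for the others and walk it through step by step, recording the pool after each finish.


Deadlocked: P3, P8 and P7.
Key observation: once P2, P1, P5 finish, the pool peaks at (5, 4, 6, 4) — and every remaining process still needs more R3 than that.
A valid finishing order for the others: P2, P1, P5. Check, step by step:
  pool = (2, 0, 2, 0)
  P2 needs (2, 0, 2, 0) <= (2, 0, 2, 0) -> finishes; pool += (2, 2, 2, 2) = (4, 2, 4, 2)
  P1 needs (1, 2, 4, 1) <= (4, 2, 4, 2) -> finishes; pool += (1, 0, 1, 2) = (5, 2, 5, 4)
  P5 needs (2, 0, 3, 1) <= (5, 2, 5, 4) -> finishes; pool += (0, 2, 1, 0) = (5, 4, 6, 4)
The blocked processes can never fit:
  blocked: P3 wants (1, 5, 4, 0), pool (5, 4, 6, 4) — not enough R3
  blocked: P8 wants (5, 5, 2, 4), pool (5, 4, 6, 4) — not enough R3
  blocked: P7 wants (1, 5, 0, 5), pool (5, 4, 6, 4) — not enough R3 and R1


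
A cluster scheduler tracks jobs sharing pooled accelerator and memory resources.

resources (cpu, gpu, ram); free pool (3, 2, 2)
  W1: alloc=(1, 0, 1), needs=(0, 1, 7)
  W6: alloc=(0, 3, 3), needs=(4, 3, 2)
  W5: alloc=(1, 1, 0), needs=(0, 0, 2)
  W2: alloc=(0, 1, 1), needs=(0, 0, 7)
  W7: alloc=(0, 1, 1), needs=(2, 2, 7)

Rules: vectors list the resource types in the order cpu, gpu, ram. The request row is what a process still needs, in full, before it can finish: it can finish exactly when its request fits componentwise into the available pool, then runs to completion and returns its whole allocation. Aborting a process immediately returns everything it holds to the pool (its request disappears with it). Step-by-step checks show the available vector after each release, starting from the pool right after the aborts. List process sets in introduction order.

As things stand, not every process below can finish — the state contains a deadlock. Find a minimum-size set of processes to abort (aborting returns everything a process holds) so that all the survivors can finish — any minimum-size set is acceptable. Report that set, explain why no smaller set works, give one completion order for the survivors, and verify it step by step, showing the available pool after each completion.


Minimum abort set: W1 and W7.
Key observation: the deadlocked W2 becomes finishable only because W1 and W7 released (1, 1, 2); it completes at step 2 below.
Minimality, checking each single-abort alternative: W1 alone leaves W2 blocked (short on ram); W6 alone leaves W1 blocked (short on ram); W5 alone leaves W1 blocked (short on ram); W2 alone leaves W1 blocked (short on ram); W7 alone leaves W1 blocked (short on ram).
Survivors finish in the order: W6, W2, W5. Step-by-step check (pool after the aborts first):
  pool = (4, 3, 4)
  W6: need (4, 3, 2) fits (4, 3, 4); releases (0, 3, 3), pool now (4, 6, 7)
  W2: need (0, 0, 7) fits (4, 6, 7); releases (0, 1, 1), pool now (4, 7, 8)
  W5: need (0, 0, 2) fits (4, 7, 8); releases (1, 1, 0), pool now (5, 8, 8)


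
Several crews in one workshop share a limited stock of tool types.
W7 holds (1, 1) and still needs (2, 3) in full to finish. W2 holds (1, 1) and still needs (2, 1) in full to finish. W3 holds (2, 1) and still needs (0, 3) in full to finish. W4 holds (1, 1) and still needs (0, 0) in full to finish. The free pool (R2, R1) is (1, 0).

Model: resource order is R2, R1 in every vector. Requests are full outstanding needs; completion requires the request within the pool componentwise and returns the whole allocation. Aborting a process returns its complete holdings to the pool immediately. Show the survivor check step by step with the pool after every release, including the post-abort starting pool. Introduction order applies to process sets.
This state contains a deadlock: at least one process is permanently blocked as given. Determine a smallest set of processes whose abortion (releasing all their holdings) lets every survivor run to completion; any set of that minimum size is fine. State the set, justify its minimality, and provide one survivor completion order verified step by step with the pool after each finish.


The answer: abort W3.
Key observation: before aborting W3, W7 was permanently blocked — no order could ever run it; afterwards it completes at step 3.
Minimality: the empty abort set fails — the state is deadlocked as it stands.
The survivors complete as W2, W4, W7. Step-by-step check (starting from the post-abort pool):
  pool = (3, 1)
  W2: need (2, 1) fits (3, 1); releases (1, 1), pool now (4, 2)
  W4: need (0, 0) fits (4, 2); releases (1, 1), pool now (5, 3)
  W7: need (2, 3) fits (5, 3); releases (1, 1), pool now (6, 4)


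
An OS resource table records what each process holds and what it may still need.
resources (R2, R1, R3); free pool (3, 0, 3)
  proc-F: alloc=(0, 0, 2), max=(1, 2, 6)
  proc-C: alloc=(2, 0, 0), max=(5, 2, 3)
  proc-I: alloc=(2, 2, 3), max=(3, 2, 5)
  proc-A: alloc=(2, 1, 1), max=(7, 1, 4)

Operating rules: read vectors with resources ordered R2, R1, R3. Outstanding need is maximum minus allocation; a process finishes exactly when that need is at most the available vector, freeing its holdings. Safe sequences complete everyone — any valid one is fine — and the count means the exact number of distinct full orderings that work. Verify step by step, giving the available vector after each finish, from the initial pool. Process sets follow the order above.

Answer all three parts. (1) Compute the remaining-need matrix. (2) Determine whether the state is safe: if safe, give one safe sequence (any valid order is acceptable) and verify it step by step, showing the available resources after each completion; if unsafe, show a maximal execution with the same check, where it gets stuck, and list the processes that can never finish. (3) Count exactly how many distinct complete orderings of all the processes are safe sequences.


(1) Need matrix, components ordered R2, R1, R3:
  proc-F: (1, 2, 4)
  proc-C: (3, 2, 3)
  proc-I: (1, 0, 2)
  proc-A: (5, 0, 3)
(2) SAFE, for example via the order proc-I, proc-F, proc-A, proc-C.
Key observation: reading the order forward, proc-F is the first process whose need (1, 2, 4) meets the free pool (5, 2, 6) exactly on a resource it requests.
Verifying each step:
  pool = (3, 0, 3)
  proc-I needs (1, 0, 2) <= (3, 0, 3) -> finishes; pool += (2, 2, 3) = (5, 2, 6)
  proc-F needs (1, 2, 4) <= (5, 2, 6) -> finishes; pool += (0, 0, 2) = (5, 2, 8)
  proc-A needs (5, 0, 3) <= (5, 2, 8) -> finishes; pool += (2, 1, 1) = (7, 3, 9)
  proc-C needs (3, 2, 3) <= (7, 3, 9) -> finishes; pool += (2, 0, 0) = (9, 3, 9)
(3) Exactly 6 of the possible complete orderings are safe sequences.


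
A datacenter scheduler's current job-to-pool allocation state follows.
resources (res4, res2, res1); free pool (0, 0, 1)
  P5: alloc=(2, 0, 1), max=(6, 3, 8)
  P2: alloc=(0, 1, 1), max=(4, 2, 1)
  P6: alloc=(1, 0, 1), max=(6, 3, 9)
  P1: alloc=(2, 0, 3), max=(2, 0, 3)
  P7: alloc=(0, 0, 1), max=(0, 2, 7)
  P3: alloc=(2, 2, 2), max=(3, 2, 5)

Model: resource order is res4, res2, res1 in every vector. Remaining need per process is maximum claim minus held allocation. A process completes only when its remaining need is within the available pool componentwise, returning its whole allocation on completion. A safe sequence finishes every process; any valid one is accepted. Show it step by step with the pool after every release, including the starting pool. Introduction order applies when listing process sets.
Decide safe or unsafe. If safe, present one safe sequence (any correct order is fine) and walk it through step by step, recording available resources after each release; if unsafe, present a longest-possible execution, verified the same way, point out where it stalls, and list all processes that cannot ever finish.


The state is SAFE; one workable sequence: P1, P3, P2, P5, P6, P7.
Key observation: at P2 the run first touches a limit — (4, 1, 0) against (4, 2, 6), exact on a resource it actually requests.
Step-by-step check:
  pool = (0, 0, 1)
  run P1 (needs (0, 0, 0), free (0, 0, 1)); after release of (2, 0, 3) the pool is (2, 0, 4)
  run P3 (needs (1, 0, 3), free (2, 0, 4)); after release of (2, 2, 2) the pool is (4, 2, 6)
  run P2 (needs (4, 1, 0), free (4, 2, 6)); after release of (0, 1, 1) the pool is (4, 3, 7)
  run P5 (needs (4, 3, 7), free (4, 3, 7)); after release of (2, 0, 1) the pool is (6, 3, 8)
  run P6 (needs (5, 3, 8), free (6, 3, 8)); after release of (1, 0, 1) the pool is (7, 3, 9)
  run P7 (needs (0, 2, 6), free (7, 3, 9)); after release of (0, 0, 1) the pool is (7, 3, 10)


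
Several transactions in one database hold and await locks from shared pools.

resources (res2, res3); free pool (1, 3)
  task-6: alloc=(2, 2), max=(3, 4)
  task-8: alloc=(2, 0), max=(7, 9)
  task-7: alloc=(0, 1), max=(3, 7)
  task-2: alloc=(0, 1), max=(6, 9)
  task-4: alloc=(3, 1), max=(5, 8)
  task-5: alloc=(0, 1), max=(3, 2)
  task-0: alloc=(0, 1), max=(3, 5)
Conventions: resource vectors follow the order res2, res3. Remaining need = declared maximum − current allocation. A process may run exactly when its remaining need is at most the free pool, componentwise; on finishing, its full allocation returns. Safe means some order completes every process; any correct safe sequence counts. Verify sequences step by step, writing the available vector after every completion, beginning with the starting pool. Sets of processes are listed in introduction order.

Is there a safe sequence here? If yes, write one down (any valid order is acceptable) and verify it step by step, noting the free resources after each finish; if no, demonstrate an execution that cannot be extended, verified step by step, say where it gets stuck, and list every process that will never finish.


SAFE, for example via the order task-6, task-0, task-7, task-4, task-2, task-8, task-5.
Key observation: reading the order forward, task-6 is the first process whose need (1, 2) meets the free pool (1, 3) exactly on a resource it requests.
Walking it through:
  pool = (1, 3)
  task-6 needs (1, 2) <= (1, 3) -> finishes; pool += (2, 2) = (3, 5)
  task-0 needs (3, 4) <= (3, 5) -> finishes; pool += (0, 1) = (3, 6)
  task-7 needs (3, 6) <= (3, 6) -> finishes; pool += (0, 1) = (3, 7)
  task-4 needs (2, 7) <= (3, 7) -> finishes; pool += (3, 1) = (6, 8)
  task-2 needs (6, 8) <= (6, 8) -> finishes; pool += (0, 1) = (6, 9)
  task-8 needs (5, 9) <= (6, 9) -> finishes; pool += (2, 0) = (8, 9)
  task-5 needs (3, 1) <= (8, 9) -> finishes; pool += (0, 1) = (8, 10)


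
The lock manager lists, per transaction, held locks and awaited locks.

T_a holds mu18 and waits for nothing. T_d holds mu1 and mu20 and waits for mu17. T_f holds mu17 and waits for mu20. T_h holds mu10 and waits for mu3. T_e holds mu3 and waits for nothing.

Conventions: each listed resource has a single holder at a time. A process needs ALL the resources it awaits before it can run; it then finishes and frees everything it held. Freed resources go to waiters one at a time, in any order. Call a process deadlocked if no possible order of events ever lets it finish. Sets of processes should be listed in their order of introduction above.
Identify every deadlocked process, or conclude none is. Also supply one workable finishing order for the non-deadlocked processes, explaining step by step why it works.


Deadlocked: T_d and T_f.
Key observation: nobody on the ring T_d -> T_f -> T_d can start until another member finishes, which never happens; no other process is dragged down with it.
A valid finishing order for the others: T_e, T_h, T_a.
Walking it through:
  T_e waits on nothing -> runs at once and releases mu3
  T_h waits on mu3 — all released -> runs and releases mu10
  T_a waits on nothing -> runs at once and releases mu18


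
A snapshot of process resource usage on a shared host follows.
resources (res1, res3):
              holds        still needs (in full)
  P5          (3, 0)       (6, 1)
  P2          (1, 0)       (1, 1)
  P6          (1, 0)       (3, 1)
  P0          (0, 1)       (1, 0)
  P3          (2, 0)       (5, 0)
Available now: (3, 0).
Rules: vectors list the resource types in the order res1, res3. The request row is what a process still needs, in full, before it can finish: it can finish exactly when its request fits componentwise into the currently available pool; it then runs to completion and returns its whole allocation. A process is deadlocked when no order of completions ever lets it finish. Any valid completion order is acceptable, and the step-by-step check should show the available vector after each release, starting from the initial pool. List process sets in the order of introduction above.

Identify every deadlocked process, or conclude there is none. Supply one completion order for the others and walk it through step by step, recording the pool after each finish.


No process is deadlocked.
Key observation: P0 fits the free pool immediately, and its release cascades until everyone finishes.
A valid finishing order for the others: P0, P6, P2, P3, P5. Walking it through:
  pool = (3, 0)
  P0: need (1, 0) fits (3, 0); releases (0, 1), pool now (3, 1)
  P6: need (3, 1) fits (3, 1); releases (1, 0), pool now (4, 1)
  P2: need (1, 1) fits (4, 1); releases (1, 0), pool now (5, 1)
  P3: need (5, 0) fits (5, 1); releases (2, 0), pool now (7, 1)
  P5: need (6, 1) fits (7, 1); releases (3, 0), pool now (10, 1)


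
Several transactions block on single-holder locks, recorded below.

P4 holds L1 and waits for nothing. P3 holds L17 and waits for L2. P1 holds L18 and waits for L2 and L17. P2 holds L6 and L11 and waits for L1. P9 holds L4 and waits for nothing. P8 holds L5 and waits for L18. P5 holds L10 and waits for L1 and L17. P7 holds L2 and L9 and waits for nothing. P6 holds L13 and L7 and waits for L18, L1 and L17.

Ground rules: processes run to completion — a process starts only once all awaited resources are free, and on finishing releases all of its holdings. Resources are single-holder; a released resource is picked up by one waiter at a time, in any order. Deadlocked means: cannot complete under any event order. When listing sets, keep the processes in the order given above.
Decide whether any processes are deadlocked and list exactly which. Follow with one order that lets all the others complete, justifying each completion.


The deadlocked set is empty.
Key observation: the wait relation is loop-free; peeling off processes with no waits unwinds the whole state.
A valid finishing order for the others: P7, P3, P1, P4, P5, P6, P8, P9, P2.
Verifying each step:
  P7: no waits; runs immediately, freeing L2 and L9
  run P3 (all its waits — L2 — are resolved); releases L17
  run P1 (all its waits — L2 and L17 — are resolved); releases L18
  P4: no waits; runs immediately, freeing L1
  run P5 (all its waits — L1 and L17 — are resolved); releases L10
  run P6 (all its waits — L18, L1 and L17 — are resolved); releases L13 and L7
  run P8 (all its waits — L18 — are resolved); releases L5
  P9: no waits; runs immediately, freeing L4
  run P2 (all its waits — L1 — are resolved); releases L6 and L11


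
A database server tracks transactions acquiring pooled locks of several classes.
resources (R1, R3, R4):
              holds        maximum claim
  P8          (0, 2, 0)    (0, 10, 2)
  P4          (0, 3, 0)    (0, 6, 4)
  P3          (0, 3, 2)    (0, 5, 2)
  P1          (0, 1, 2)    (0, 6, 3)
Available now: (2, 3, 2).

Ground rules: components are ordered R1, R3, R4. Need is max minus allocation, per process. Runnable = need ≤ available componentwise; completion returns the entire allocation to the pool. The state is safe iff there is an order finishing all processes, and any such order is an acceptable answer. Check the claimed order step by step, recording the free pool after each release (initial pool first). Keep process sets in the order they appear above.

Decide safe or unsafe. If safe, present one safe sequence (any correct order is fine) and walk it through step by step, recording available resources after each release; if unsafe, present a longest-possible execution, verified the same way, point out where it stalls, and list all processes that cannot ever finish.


SAFE. One safe sequence: P3, P1, P4, P8.
Key observation: every step clears its requested resources with room to spare; the minimum clearance is 1, first at P3 — (0, 2, 0) vs (2, 3, 2) free.
Check, step by step:
  pool = (2, 3, 2)
  run P3 (needs (0, 2, 0), free (2, 3, 2)); after release of (0, 3, 2) the pool is (2, 6, 4)
  run P1 (needs (0, 5, 1), free (2, 6, 4)); after release of (0, 1, 2) the pool is (2, 7, 6)
  run P4 (needs (0, 3, 4), free (2, 7, 6)); after release of (0, 3, 0) the pool is (2, 10, 6)
  run P8 (needs (0, 8, 2), free (2, 10, 6)); after release of (0, 2, 0) the pool is (2, 12, 6)


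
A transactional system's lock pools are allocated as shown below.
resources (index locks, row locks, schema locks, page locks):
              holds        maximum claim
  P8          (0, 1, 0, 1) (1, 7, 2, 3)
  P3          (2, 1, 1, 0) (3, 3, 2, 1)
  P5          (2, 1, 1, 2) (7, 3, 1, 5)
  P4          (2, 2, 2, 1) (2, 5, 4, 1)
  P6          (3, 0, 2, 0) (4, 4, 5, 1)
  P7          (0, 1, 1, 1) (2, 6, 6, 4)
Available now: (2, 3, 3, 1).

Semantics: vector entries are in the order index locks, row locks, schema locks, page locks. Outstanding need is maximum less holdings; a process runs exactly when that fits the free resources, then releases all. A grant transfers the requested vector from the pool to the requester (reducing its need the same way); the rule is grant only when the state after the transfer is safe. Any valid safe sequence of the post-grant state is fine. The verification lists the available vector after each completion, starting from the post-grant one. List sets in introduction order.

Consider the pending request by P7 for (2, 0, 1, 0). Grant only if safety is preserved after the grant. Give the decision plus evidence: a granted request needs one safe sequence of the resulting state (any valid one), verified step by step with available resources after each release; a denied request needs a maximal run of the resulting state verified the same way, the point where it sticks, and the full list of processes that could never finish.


GRANT — the state after the grant stays safe, e.g. via P4, P3, P6, P8, P5, P7.
Key observation: the grant leaves (0, 3, 2, 1) free — enough for P4, whose release restarts the cascade.
Step-by-step check of the post-grant state:
  pool = (0, 3, 2, 1)
  P4 needs (0, 3, 2, 0) <= (0, 3, 2, 1) -> finishes; pool += (2, 2, 2, 1) = (2, 5, 4, 2)
  P3 needs (1, 2, 1, 1) <= (2, 5, 4, 2) -> finishes; pool += (2, 1, 1, 0) = (4, 6, 5, 2)
  P6 needs (1, 4, 3, 1) <= (4, 6, 5, 2) -> finishes; pool += (3, 0, 2, 0) = (7, 6, 7, 2)
  P8 needs (1, 6, 2, 2) <= (7, 6, 7, 2) -> finishes; pool += (0, 1, 0, 1) = (7, 7, 7, 3)
  P5 needs (5, 2, 0, 3) <= (7, 7, 7, 3) -> finishes; pool += (2, 1, 1, 2) = (9, 8, 8, 5)
  P7 needs (0, 5, 4, 3) <= (9, 8, 8, 5) -> finishes; pool += (2, 1, 2, 1) = (11, 9, 10, 6)


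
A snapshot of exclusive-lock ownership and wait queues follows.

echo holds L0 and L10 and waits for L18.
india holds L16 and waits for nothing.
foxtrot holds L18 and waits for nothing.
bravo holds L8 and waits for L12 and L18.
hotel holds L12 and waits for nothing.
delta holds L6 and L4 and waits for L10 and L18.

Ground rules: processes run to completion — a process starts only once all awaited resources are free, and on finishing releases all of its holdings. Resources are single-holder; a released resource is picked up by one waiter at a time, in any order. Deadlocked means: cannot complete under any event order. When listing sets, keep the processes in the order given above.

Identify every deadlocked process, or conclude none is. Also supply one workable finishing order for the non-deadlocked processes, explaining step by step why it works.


Nothing here is deadlocked.
Key observation: the wait graph is acyclic; completion cascades from the unblocked processes through everyone else.
A valid finishing order for the others: foxtrot, echo, hotel, bravo, india, delta.
Walking it through:
  foxtrot waits on nothing -> runs at once and releases L18
  echo waits on L18 — all released -> runs and releases L0 and L10
  hotel waits on nothing -> runs at once and releases L12
  bravo waits on L12 and L18 — all released -> runs and releases L8
  india waits on nothing -> runs at once and releases L16
  delta waits on L10 and L18 — all released -> runs and releases L6 and L4


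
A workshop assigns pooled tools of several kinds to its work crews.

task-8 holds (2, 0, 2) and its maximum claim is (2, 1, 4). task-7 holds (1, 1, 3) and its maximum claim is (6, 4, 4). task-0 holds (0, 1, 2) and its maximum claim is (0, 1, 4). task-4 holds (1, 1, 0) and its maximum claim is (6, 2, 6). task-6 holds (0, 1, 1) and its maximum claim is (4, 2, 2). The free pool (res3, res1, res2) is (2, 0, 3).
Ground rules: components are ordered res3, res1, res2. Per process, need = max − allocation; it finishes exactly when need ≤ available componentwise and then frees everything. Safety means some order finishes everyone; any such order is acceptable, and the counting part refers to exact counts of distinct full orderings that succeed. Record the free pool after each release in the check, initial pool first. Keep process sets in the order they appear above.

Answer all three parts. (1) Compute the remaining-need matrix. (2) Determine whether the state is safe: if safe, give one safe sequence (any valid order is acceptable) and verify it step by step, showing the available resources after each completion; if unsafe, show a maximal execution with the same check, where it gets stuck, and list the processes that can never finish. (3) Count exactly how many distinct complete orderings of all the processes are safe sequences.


(1) Remaining need (order res3, res1, res2):
  task-8: (0, 1, 2)
  task-7: (5, 3, 1)
  task-0: (0, 0, 2)
  task-4: (5, 1, 6)
  task-6: (4, 1, 1)
(2) The state is UNSAFE.
Key observation: no order helps: past task-0, task-8, task-6, the free pool tops out at (4, 2, 8), below what each blocked process needs in res3.
Going as far as possible: task-0, task-8, task-6; after that, nothing fits. Verifying each step:
  pool = (2, 0, 3)
  run task-0 (needs (0, 0, 2), free (2, 0, 3)); after release of (0, 1, 2) the pool is (2, 1, 5)
  run task-8 (needs (0, 1, 2), free (2, 1, 5)); after release of (2, 0, 2) the pool is (4, 1, 7)
  run task-6 (needs (4, 1, 1), free (4, 1, 7)); after release of (0, 1, 1) the pool is (4, 2, 8)
  blocked: task-7 wants (5, 3, 1), pool (4, 2, 8) — not enough res3 and res1
  blocked: task-4 wants (5, 1, 6), pool (4, 2, 8) — not enough res3
Processes that can never finish: task-7 and task-4.
(3) Exactly 0 of the possible complete orderings are safe sequences.


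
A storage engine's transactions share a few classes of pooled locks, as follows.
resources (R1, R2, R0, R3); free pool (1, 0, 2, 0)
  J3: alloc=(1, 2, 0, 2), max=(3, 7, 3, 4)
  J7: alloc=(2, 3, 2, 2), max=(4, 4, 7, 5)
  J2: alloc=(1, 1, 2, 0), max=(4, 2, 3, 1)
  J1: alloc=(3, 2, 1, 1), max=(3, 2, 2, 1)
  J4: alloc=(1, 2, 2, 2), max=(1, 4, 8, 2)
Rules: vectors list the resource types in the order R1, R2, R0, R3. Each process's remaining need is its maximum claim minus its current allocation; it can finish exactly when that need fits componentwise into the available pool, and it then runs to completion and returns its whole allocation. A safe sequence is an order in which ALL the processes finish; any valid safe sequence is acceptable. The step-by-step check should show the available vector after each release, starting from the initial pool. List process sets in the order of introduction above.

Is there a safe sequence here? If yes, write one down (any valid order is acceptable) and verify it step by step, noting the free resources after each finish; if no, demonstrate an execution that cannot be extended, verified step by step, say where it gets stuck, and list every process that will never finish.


UNSAFE — no complete ordering exists.
Key observation: after J1, J2 the pool peaks at (5, 3, 5, 1), and each blocked process is short somewhere: J3 on R2, R3; J7 on R3; J4 on R0.
Going as far as possible: J1, J2; after that, nothing fits. Verifying each step:
  pool = (1, 0, 2, 0)
  J1: need (0, 0, 1, 0) fits (1, 0, 2, 0); releases (3, 2, 1, 1), pool now (4, 2, 3, 1)
  J2: need (3, 1, 1, 1) fits (4, 2, 3, 1); releases (1, 1, 2, 0), pool now (5, 3, 5, 1)
  J3 still needs (2, 5, 3, 2) but only (5, 3, 5, 1) is free — short on R2 and R3
  J7 still needs (2, 1, 5, 3) but only (5, 3, 5, 1) is free — short on R3
  J4 still needs (0, 2, 6, 0) but only (5, 3, 5, 1) is free — short on R0
Permanently blocked: J3, J7 and J4.


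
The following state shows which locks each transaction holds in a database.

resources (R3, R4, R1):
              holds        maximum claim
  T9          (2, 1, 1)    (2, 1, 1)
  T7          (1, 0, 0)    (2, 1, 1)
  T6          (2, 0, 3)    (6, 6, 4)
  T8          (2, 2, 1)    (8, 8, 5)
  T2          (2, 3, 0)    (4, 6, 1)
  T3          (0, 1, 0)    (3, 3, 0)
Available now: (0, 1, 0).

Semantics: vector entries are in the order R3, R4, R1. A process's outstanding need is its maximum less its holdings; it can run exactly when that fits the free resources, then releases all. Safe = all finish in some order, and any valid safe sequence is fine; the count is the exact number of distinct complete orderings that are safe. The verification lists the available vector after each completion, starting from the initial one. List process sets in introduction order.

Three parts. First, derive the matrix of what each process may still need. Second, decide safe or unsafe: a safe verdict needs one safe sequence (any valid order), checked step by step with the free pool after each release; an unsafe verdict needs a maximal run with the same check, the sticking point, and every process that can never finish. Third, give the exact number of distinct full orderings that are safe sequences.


(1) Outstanding need per process (order R3, R4, R1):
  T9: (0, 0, 0)
  T7: (1, 1, 1)
  T6: (4, 6, 1)
  T8: (6, 6, 4)
  T2: (2, 3, 1)
  T3: (3, 2, 0)
(2) The state is SAFE; one workable sequence: T9, T7, T3, T2, T6, T8.
Key observation: the first exact fit in this order is T7 — it needs (1, 1, 1) with (2, 2, 1) free, meeting a requested resource to the last unit.
Check, step by step:
  pool = (0, 1, 0)
  T9 needs (0, 0, 0) <= (0, 1, 0) -> finishes; pool += (2, 1, 1) = (2, 2, 1)
  T7 needs (1, 1, 1) <= (2, 2, 1) -> finishes; pool += (1, 0, 0) = (3, 2, 1)
  T3 needs (3, 2, 0) <= (3, 2, 1) -> finishes; pool += (0, 1, 0) = (3, 3, 1)
  T2 needs (2, 3, 1) <= (3, 3, 1) -> finishes; pool += (2, 3, 0) = (5, 6, 1)
  T6 needs (4, 6, 1) <= (5, 6, 1) -> finishes; pool += (2, 0, 3) = (7, 6, 4)
  T8 needs (6, 6, 4) <= (7, 6, 4) -> finishes; pool += (2, 2, 1) = (9, 8, 5)
(3) Exactly 1 of the possible complete orderings is a safe sequence.


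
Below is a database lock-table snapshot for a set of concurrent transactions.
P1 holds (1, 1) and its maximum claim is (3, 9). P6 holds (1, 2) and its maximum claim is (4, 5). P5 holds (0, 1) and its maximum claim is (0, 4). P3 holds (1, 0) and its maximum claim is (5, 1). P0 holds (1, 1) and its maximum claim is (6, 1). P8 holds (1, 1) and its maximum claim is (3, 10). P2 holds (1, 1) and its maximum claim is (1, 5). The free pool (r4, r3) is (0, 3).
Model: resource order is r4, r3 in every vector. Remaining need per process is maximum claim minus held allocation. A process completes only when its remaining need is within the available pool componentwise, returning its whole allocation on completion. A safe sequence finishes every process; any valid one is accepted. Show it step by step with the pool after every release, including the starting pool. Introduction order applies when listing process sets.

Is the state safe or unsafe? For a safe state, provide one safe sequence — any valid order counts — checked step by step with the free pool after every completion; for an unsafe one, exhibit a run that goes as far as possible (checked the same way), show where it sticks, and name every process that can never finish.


UNSAFE — no complete ordering exists.
Key observation: the wall is r4: completing P5, P2 brings the pool only to (1, 5), and all the rest need more.
The run P5, P2 cannot be extended any further. Step-by-step check:
  pool = (0, 3)
  run P5 (needs (0, 3), free (0, 3)); after release of (0, 1) the pool is (0, 4)
  run P2 (needs (0, 4), free (0, 4)); after release of (1, 1) the pool is (1, 5)
  blocked: P1 wants (2, 8), pool (1, 5) — not enough r4 and r3
  blocked: P6 wants (3, 3), pool (1, 5) — not enough r4
  blocked: P3 wants (4, 1), pool (1, 5) — not enough r4
  blocked: P0 wants (5, 0), pool (1, 5) — not enough r4
  blocked: P8 wants (2, 9), pool (1, 5) — not enough r4 and r3
Permanently blocked: P1, P6, P3, P0 and P8.


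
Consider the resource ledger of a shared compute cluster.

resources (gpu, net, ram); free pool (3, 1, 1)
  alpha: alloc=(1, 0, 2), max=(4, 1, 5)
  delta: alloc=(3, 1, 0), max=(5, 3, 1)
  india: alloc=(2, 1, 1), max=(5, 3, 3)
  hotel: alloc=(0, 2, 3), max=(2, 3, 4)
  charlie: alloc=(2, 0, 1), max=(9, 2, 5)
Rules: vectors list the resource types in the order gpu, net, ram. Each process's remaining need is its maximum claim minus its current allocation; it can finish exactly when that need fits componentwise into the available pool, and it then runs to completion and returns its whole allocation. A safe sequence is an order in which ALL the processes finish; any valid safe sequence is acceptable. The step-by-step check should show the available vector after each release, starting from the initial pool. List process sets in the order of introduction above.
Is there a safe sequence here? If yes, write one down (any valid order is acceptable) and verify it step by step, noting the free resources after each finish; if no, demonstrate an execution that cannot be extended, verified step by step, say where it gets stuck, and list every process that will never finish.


SAFE. One safe sequence: hotel, delta, india, alpha, charlie.
Key observation: the first exact fit in this order is hotel — it needs (2, 1, 1) with (3, 1, 1) free, meeting a requested resource to the last unit.
Check, step by step:
  pool = (3, 1, 1)
  hotel needs (2, 1, 1) <= (3, 1, 1) -> finishes; pool += (0, 2, 3) = (3, 3, 4)
  delta needs (2, 2, 1) <= (3, 3, 4) -> finishes; pool += (3, 1, 0) = (6, 4, 4)
  india needs (3, 2, 2) <= (6, 4, 4) -> finishes; pool += (2, 1, 1) = (8, 5, 5)
  alpha needs (3, 1, 3) <= (8, 5, 5) -> finishes; pool += (1, 0, 2) = (9, 5, 7)
  charlie needs (7, 2, 4) <= (9, 5, 7) -> finishes; pool += (2, 0, 1) = (11, 5, 8)
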